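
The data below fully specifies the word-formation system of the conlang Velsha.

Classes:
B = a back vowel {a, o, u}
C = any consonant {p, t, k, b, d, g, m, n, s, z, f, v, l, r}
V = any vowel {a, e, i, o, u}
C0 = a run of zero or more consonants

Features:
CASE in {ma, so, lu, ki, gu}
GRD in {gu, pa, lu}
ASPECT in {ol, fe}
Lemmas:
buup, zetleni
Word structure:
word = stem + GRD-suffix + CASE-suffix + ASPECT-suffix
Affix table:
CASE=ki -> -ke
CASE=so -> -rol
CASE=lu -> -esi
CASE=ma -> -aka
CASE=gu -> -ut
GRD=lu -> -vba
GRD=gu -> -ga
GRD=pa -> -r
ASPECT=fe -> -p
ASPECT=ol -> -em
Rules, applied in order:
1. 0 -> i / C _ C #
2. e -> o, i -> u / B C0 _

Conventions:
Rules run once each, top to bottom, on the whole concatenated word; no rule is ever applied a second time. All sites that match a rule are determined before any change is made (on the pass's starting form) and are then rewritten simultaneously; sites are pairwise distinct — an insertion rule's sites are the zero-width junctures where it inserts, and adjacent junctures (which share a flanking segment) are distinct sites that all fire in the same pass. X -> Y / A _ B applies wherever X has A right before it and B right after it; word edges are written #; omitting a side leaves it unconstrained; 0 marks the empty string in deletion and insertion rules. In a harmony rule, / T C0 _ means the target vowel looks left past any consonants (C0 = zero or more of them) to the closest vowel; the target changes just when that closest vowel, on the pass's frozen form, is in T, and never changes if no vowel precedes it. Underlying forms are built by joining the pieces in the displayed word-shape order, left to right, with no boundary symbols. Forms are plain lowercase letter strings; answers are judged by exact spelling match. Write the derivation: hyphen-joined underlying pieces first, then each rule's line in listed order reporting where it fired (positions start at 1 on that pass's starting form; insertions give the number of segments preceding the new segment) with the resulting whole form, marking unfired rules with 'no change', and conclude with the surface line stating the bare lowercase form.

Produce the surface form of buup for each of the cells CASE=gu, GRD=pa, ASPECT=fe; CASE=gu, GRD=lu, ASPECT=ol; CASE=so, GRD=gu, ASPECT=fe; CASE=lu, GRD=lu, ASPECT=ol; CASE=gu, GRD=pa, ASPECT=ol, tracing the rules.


cell CASE=gu, GRD=pa, ASPECT=fe:
underlying: buup-r-ut-p
1. 0 -> i / C _ C #: inserts after position(s) 7: buuprutip
2. e -> o, i -> u / B C0 _: fires at position(s) 8: buuprutup
surface: buuprutup

cell CASE=gu, GRD=lu, ASPECT=ol:
underlying: buup-vba-ut-em
1. 0 -> i / C _ C #: no change
2. e -> o, i -> u / B C0 _: fires at position(s) 10: buupvbautom
surface: buupvbautom

cell CASE=so, GRD=gu, ASPECT=fe:
underlying: buup-ga-rol-p
1. 0 -> i / C _ C #: inserts after position(s) 9: buupgarolip
2. e -> o, i -> u / B C0 _: fires at position(s) 10: buupgarolup
surface: buupgarolup

cell CASE=lu, GRD=lu, ASPECT=ol:
underlying: buup-vba-esi-em
1. 0 -> i / C _ C #: no change
2. e -> o, i -> u / B C0 _: fires at position(s) 8: buupvbaosiem
surface: buupvbaosiem

cell CASE=gu, GRD=pa, ASPECT=ol:
underlying: buup-r-ut-em
1. 0 -> i / C _ C #: no change
2. e -> o, i -> u / B C0 _: fires at position(s) 8: buuprutom
surface: buuprutom


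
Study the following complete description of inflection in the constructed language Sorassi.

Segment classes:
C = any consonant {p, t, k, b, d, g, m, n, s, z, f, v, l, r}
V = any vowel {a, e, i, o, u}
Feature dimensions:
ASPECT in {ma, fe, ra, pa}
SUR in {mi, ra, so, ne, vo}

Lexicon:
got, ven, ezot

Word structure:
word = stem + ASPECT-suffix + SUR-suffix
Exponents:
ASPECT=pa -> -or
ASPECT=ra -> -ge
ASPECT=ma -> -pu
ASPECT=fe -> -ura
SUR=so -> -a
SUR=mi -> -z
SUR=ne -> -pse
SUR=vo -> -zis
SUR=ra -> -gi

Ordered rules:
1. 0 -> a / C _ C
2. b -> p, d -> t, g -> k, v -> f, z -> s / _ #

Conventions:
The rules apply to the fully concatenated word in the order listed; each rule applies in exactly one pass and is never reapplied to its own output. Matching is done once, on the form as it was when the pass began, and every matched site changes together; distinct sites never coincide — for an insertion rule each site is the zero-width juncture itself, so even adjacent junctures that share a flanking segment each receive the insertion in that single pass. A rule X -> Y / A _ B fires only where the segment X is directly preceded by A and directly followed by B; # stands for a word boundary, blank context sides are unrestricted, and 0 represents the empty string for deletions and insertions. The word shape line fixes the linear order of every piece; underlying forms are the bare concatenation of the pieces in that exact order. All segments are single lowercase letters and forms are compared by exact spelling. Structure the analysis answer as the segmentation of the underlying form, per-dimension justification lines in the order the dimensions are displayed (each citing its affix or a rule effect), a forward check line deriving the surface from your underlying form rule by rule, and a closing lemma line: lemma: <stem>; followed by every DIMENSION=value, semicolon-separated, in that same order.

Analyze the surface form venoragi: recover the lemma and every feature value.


underlying: ven-or-gi
ASPECT=pa - signalled by the affix -or
SUR=ra - signalled by the affix -gi
check: venorgi -> venoragi -> venoragi
lemma: ven; ASPECT=pa; SUR=ra


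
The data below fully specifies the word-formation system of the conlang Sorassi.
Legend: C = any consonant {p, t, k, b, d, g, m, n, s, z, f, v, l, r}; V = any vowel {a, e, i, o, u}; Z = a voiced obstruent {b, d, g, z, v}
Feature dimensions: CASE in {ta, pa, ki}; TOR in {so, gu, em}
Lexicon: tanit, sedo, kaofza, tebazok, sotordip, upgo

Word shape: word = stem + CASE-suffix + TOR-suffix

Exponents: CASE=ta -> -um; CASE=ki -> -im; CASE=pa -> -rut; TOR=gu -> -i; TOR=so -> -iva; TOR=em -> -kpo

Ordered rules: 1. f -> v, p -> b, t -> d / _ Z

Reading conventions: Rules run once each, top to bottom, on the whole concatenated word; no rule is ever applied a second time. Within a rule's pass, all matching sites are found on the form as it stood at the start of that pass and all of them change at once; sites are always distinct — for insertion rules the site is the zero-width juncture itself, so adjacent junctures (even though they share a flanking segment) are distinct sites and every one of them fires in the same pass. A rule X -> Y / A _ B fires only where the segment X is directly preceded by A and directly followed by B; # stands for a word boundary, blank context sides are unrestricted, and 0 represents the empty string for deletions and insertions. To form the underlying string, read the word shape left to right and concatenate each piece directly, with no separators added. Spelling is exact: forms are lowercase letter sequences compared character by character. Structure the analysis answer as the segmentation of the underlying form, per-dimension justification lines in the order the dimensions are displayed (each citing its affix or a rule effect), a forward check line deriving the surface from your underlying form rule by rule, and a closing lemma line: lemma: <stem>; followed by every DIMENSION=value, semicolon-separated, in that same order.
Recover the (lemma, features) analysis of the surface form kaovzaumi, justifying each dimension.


underlying: kaofza-um-i
CASE=ta - signalled by the affix -um
TOR=gu - signalled by the affix -i
check: kaofzaumi -> kaovzaumi
lemma: kaofza; CASE=ta; TOR=gu


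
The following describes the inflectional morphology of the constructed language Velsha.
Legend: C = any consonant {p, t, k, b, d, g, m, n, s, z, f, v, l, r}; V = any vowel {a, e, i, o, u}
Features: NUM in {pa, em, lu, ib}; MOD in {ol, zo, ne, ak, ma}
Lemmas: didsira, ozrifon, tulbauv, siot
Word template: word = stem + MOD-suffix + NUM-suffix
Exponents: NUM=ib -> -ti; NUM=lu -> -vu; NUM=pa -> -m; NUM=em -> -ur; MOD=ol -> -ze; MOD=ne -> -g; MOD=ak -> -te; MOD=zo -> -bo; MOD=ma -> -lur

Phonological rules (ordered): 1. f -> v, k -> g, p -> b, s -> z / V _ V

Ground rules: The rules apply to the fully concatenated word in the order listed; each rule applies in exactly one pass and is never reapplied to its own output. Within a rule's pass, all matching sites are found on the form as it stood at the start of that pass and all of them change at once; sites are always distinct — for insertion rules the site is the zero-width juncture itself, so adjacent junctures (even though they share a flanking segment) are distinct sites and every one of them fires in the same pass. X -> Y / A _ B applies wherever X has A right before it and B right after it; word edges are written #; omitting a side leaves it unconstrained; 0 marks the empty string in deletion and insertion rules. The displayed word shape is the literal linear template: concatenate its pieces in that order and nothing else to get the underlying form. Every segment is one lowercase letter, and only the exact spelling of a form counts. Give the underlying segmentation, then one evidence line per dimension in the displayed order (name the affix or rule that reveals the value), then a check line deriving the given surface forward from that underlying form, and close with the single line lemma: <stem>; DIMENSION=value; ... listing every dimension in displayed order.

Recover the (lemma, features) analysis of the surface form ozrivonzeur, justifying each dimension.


underlying: ozrifon-ze-ur
NUM=em - signalled by the affix -ur
MOD=ol - signalled by the affix -ze
check: ozrifonzeur -> ozrivonzeur
lemma: ozrifon; NUM=em; MOD=ol


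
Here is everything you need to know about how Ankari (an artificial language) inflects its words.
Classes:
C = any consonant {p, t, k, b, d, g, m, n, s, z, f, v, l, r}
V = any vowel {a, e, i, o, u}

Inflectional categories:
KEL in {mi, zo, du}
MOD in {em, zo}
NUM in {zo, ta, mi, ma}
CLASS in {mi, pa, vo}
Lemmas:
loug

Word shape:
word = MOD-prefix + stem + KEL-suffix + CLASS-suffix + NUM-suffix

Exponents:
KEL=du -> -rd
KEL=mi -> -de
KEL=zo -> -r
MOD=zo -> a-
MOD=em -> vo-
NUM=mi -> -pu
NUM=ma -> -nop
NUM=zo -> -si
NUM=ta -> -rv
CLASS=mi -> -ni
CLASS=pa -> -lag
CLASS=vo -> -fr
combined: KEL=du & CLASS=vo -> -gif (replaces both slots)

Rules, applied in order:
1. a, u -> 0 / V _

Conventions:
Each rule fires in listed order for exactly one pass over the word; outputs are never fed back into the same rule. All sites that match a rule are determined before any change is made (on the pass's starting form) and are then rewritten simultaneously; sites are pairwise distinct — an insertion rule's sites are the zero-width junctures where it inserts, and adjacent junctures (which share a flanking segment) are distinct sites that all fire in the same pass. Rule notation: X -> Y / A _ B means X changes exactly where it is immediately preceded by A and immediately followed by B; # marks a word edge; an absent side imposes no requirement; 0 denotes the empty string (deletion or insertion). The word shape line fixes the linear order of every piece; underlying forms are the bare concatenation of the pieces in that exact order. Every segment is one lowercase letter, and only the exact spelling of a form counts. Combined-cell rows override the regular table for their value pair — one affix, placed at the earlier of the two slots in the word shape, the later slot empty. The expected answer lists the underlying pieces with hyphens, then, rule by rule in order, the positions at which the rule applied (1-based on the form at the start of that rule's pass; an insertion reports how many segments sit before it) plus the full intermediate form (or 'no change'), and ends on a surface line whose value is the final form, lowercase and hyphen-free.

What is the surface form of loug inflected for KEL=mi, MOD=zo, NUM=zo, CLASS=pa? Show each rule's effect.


underlying: a-loug-de-lag-si
1. a, u -> 0 / V _: fires at position(s) 4: alogdelagsi
surface: alogdelagsi


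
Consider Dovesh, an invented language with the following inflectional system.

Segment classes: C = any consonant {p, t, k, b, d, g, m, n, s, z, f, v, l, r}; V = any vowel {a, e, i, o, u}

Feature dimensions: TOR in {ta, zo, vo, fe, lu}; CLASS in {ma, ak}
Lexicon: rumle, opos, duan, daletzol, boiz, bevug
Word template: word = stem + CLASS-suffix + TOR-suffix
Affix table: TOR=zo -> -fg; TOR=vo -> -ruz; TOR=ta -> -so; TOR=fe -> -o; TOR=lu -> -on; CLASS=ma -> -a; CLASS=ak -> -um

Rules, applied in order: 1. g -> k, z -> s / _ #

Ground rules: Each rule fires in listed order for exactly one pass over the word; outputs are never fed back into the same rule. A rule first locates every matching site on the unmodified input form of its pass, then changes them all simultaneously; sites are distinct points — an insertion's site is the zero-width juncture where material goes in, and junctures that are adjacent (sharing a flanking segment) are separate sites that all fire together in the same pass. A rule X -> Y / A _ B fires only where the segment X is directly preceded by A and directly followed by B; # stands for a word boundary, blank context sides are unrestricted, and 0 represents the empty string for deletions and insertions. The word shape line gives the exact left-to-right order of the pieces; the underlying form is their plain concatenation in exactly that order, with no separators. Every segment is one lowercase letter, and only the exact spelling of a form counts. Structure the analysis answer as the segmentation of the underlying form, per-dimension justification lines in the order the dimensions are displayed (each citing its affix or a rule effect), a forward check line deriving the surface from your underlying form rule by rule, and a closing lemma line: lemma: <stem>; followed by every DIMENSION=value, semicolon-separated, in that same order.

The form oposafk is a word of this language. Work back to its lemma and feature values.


underlying: opos-a-fg
TOR=zo - signalled by the affix -fg
CLASS=ma - signalled by the affix -a
check: oposafg -> oposafk
lemma: opos; TOR=zo; CLASS=ma


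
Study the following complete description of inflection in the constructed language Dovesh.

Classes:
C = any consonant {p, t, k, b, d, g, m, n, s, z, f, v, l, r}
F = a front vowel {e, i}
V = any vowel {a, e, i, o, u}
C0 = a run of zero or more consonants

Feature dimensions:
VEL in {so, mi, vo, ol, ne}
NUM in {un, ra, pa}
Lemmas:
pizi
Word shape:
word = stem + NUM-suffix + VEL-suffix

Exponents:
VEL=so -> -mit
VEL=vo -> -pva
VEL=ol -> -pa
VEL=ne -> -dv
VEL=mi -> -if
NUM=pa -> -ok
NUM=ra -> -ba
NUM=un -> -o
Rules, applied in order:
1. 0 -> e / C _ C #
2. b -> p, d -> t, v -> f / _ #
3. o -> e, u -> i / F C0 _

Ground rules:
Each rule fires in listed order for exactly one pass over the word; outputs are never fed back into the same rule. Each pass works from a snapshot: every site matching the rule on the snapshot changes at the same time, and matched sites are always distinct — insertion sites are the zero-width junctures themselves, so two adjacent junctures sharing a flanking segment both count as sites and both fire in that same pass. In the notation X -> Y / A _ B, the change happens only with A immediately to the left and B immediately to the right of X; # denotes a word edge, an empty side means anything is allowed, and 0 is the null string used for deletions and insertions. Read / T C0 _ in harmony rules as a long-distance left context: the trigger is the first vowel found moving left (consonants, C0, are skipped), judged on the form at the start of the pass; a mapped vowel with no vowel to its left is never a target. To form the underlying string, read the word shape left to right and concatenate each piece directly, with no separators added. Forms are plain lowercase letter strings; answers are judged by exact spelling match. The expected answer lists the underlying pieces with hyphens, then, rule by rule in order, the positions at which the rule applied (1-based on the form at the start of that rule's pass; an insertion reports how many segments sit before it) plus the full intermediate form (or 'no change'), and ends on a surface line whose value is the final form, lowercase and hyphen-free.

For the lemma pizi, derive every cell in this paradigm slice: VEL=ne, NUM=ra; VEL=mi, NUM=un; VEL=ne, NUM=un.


cell VEL=ne, NUM=ra:
underlying: pizi-ba-dv
1. 0 -> e / C _ C #: inserts after position(s) 7: pizibadev
2. b -> p, d -> t, v -> f / _ #: fires at position(s) 9: pizibadef
3. o -> e, u -> i / F C0 _: no change
surface: pizibadef

cell VEL=mi, NUM=un:
underlying: pizi-o-if
1. 0 -> e / C _ C #: no change
2. b -> p, d -> t, v -> f / _ #: no change
3. o -> e, u -> i / F C0 _: fires at position(s) 5: pizieif
surface: pizieif

cell VEL=ne, NUM=un:
underlying: pizi-o-dv
1. 0 -> e / C _ C #: inserts after position(s) 6: piziodev
2. b -> p, d -> t, v -> f / _ #: fires at position(s) 8: piziodef
3. o -> e, u -> i / F C0 _: fires at position(s) 5: piziedef
surface: piziedef


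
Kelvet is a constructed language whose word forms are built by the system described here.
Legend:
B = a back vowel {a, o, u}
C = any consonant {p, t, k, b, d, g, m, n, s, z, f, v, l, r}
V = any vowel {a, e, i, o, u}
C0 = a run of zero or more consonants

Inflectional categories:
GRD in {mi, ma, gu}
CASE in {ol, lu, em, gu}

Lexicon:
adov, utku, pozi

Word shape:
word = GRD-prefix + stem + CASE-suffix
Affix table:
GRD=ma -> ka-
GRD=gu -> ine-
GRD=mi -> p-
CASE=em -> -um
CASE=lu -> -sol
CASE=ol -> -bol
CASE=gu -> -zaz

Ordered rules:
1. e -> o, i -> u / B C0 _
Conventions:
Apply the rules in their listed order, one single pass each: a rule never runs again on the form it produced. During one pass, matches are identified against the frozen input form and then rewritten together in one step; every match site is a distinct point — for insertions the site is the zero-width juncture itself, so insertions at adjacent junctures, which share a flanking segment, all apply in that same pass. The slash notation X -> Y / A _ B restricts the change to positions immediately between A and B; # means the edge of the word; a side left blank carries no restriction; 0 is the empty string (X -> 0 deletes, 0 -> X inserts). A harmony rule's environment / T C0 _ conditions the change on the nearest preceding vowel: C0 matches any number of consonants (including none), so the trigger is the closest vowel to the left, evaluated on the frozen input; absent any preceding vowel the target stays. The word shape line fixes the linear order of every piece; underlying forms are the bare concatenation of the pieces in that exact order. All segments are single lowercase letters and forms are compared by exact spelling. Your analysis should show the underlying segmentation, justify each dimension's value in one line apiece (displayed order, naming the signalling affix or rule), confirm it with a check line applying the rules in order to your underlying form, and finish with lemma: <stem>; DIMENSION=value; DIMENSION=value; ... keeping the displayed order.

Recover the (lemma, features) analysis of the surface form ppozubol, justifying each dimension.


underlying: p-pozi-bol
GRD=mi - signalled by the affix p-
CASE=ol - signalled by the affix -bol
check: ppozibol -> ppozubol
lemma: pozi; GRD=mi; CASE=ol


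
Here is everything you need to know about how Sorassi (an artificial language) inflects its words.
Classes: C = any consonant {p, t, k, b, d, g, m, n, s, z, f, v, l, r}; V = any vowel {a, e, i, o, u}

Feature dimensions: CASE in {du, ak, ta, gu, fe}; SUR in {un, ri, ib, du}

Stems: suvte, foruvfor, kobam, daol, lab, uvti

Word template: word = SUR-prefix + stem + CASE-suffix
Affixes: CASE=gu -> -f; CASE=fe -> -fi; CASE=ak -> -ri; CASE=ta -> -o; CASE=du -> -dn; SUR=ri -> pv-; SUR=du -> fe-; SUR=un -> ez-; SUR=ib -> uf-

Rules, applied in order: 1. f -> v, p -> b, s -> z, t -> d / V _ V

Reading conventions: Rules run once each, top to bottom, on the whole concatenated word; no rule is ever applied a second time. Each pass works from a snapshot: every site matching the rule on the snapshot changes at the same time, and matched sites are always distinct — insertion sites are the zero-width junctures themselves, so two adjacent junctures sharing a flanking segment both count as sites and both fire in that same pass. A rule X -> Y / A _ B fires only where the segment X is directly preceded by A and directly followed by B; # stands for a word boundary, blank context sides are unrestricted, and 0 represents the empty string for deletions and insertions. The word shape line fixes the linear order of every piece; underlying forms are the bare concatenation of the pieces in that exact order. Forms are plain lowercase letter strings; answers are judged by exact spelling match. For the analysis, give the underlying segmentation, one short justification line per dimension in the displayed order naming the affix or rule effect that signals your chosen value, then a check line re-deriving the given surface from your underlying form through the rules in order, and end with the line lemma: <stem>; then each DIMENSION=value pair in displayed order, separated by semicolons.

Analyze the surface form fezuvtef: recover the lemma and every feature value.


underlying: fe-suvte-f
CASE=gu - signalled by the affix -f
SUR=du - signalled by the affix fe-
check: fesuvtef -> fezuvtef
lemma: suvte; CASE=gu; SUR=du


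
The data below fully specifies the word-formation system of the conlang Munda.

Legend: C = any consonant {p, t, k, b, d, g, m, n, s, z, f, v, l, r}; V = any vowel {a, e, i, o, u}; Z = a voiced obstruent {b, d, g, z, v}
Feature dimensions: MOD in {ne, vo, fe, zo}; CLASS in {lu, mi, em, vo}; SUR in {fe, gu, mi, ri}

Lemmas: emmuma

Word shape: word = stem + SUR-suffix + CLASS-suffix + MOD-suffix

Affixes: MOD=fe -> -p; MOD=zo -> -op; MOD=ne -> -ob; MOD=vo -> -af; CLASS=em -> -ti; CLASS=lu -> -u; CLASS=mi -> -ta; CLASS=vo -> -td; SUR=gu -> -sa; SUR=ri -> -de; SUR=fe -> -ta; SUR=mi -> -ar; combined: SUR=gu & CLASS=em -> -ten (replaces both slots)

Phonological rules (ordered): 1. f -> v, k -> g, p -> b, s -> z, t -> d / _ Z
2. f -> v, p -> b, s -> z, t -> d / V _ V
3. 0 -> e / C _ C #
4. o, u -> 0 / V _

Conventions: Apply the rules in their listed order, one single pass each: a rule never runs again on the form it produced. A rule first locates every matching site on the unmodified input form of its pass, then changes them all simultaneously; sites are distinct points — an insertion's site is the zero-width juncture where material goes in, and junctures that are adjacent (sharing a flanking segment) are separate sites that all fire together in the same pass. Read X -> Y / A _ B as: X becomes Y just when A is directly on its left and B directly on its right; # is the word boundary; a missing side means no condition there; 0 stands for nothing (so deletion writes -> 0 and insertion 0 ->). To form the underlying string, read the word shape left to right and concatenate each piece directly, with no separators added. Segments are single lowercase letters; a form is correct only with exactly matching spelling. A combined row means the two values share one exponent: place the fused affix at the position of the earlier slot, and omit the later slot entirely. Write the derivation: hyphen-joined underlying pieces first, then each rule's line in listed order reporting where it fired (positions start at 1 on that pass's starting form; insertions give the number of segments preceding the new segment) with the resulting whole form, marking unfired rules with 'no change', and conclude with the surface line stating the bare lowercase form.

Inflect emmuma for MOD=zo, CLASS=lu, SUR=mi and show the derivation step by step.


underlying: emmuma-ar-u-op
1. f -> v, k -> g, p -> b, s -> z, t -> d / _ Z: no change
2. f -> v, p -> b, s -> z, t -> d / V _ V: no change
3. 0 -> e / C _ C #: no change
4. o, u -> 0 / V _: fires at position(s) 10: emmumaarup
surface: emmumaarup


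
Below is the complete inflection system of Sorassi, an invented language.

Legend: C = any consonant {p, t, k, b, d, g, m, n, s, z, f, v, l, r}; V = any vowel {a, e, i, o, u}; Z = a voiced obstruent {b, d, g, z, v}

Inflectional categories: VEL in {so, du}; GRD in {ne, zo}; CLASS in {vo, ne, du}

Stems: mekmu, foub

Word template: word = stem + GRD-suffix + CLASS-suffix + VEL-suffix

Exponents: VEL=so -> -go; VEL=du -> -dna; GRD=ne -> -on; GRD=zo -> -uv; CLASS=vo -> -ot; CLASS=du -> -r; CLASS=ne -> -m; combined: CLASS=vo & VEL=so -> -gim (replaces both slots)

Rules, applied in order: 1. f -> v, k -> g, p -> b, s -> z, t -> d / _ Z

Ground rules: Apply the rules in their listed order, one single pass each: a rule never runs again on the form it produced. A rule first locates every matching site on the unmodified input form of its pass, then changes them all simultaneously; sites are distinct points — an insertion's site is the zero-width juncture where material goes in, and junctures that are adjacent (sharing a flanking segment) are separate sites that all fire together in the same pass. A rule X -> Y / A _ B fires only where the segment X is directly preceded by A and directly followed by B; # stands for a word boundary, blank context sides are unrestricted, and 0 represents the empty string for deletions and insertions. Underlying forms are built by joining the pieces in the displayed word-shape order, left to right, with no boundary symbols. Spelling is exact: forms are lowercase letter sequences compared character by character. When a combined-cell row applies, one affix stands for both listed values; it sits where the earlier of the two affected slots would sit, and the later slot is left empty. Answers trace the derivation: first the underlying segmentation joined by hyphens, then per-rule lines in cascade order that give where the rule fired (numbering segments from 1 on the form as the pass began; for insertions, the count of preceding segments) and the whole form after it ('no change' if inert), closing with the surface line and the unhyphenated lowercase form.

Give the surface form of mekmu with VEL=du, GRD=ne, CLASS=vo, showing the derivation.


underlying: mekmu-on-ot-dna
1. f -> v, k -> g, p -> b, s -> z, t -> d / _ Z: fires at position(s) 9: mekmuonoddna
surface: mekmuonoddna


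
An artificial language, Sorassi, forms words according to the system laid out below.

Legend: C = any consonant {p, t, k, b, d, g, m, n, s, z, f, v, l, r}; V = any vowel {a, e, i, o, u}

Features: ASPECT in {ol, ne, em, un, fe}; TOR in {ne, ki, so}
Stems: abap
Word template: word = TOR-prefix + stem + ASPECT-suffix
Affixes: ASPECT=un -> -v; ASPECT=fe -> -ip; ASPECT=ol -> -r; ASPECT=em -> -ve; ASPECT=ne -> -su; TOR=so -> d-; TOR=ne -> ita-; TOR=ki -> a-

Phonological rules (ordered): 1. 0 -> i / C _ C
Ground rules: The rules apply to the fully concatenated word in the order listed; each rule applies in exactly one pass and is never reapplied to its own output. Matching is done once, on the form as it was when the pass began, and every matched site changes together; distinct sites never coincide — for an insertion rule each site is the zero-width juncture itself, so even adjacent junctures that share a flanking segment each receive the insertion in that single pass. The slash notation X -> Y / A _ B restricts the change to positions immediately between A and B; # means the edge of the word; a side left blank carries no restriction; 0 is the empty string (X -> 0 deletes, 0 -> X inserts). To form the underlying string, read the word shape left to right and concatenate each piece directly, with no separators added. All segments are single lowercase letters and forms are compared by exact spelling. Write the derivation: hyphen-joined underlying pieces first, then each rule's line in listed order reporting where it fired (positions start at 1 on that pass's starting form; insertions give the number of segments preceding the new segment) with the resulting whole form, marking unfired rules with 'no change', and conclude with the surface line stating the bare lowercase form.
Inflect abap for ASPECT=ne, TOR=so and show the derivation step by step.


underlying: d-abap-su
1. 0 -> i / C _ C: inserts after position(s) 5: dabapisu
surface: dabapisu


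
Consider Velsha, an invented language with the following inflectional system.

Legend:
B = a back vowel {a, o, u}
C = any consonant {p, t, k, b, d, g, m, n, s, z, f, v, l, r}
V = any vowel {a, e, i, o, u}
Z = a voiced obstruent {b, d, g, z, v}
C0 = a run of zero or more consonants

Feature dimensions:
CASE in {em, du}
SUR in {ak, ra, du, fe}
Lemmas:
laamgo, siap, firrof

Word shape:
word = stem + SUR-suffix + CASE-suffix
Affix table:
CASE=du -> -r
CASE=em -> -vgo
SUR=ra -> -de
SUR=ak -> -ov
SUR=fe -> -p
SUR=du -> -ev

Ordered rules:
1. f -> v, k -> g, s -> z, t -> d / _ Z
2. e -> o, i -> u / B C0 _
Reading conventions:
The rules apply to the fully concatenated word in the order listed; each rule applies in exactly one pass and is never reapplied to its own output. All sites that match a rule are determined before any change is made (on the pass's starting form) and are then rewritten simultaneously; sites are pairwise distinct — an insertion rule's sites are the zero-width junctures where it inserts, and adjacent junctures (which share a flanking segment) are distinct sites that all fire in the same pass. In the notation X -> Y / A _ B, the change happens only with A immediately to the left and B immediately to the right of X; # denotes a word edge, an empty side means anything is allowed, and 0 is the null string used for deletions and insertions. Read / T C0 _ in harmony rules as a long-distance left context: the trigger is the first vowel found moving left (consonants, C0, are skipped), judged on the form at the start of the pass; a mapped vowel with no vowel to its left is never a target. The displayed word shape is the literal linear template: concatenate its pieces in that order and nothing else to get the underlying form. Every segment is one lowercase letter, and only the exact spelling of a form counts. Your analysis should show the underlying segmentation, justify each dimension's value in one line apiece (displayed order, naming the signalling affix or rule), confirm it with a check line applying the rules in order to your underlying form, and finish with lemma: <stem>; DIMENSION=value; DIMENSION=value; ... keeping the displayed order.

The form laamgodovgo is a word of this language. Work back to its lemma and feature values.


underlying: laamgo-de-vgo
CASE=em - signalled by the affix -vgo
SUR=ra - signalled by the affix -de
check: laamgodevgo -> laamgodevgo -> laamgodovgo
lemma: laamgo; CASE=em; SUR=ra


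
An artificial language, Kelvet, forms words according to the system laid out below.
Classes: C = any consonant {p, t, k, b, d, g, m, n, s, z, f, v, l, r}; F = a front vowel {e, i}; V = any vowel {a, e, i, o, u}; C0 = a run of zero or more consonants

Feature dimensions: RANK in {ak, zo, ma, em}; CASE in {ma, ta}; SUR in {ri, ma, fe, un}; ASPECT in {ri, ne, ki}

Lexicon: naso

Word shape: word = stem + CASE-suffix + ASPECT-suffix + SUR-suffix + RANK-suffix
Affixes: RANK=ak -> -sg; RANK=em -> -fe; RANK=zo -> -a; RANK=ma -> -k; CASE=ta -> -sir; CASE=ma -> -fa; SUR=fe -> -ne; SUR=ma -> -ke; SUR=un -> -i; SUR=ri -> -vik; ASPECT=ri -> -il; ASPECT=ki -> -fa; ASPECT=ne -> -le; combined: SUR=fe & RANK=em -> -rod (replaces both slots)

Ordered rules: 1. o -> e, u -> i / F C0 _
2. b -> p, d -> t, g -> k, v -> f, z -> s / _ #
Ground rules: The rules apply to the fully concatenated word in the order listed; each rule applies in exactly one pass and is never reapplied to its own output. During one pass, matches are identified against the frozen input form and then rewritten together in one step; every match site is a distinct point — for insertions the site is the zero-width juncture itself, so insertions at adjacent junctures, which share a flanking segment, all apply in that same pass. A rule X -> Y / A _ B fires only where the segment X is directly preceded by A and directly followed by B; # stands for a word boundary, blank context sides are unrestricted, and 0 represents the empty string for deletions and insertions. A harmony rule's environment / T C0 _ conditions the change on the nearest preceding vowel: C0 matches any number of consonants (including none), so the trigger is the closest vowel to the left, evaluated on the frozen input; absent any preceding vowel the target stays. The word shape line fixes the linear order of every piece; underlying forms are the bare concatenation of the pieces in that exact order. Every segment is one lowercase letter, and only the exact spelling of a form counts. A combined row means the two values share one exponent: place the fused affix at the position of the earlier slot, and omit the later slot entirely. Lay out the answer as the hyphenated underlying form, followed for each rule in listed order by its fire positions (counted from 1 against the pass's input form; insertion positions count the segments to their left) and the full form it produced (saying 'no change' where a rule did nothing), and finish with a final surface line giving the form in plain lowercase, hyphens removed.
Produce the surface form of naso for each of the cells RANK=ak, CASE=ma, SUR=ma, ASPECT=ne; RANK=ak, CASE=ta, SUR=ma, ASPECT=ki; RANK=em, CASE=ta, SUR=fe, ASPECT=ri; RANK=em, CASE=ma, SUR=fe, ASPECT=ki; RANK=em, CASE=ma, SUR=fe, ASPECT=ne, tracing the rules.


cell RANK=ak, CASE=ma, SUR=ma, ASPECT=ne:
underlying: naso-fa-le-ke-sg
1. o -> e, u -> i / F C0 _: no change
2. b -> p, d -> t, g -> k, v -> f, z -> s / _ #: fires at position(s) 12: nasofalekesk
surface: nasofalekesk

cell RANK=ak, CASE=ta, SUR=ma, ASPECT=ki:
underlying: naso-sir-fa-ke-sg
1. o -> e, u -> i / F C0 _: no change
2. b -> p, d -> t, g -> k, v -> f, z -> s / _ #: fires at position(s) 13: nasosirfakesk
surface: nasosirfakesk

cell RANK=em, CASE=ta, SUR=fe, ASPECT=ri:
underlying: naso-sir-il-rod
1. o -> e, u -> i / F C0 _: fires at position(s) 11: nasosirilred
2. b -> p, d -> t, g -> k, v -> f, z -> s / _ #: fires at position(s) 12: nasosirilret
surface: nasosirilret

cell RANK=em, CASE=ma, SUR=fe, ASPECT=ki:
underlying: naso-fa-fa-rod
1. o -> e, u -> i / F C0 _: no change
2. b -> p, d -> t, g -> k, v -> f, z -> s / _ #: fires at position(s) 11: nasofafarot
surface: nasofafarot

cell RANK=em, CASE=ma, SUR=fe, ASPECT=ne:
underlying: naso-fa-le-rod
1. o -> e, u -> i / F C0 _: fires at position(s) 10: nasofalered
2. b -> p, d -> t, g -> k, v -> f, z -> s / _ #: fires at position(s) 11: nasofaleret
surface: nasofaleret


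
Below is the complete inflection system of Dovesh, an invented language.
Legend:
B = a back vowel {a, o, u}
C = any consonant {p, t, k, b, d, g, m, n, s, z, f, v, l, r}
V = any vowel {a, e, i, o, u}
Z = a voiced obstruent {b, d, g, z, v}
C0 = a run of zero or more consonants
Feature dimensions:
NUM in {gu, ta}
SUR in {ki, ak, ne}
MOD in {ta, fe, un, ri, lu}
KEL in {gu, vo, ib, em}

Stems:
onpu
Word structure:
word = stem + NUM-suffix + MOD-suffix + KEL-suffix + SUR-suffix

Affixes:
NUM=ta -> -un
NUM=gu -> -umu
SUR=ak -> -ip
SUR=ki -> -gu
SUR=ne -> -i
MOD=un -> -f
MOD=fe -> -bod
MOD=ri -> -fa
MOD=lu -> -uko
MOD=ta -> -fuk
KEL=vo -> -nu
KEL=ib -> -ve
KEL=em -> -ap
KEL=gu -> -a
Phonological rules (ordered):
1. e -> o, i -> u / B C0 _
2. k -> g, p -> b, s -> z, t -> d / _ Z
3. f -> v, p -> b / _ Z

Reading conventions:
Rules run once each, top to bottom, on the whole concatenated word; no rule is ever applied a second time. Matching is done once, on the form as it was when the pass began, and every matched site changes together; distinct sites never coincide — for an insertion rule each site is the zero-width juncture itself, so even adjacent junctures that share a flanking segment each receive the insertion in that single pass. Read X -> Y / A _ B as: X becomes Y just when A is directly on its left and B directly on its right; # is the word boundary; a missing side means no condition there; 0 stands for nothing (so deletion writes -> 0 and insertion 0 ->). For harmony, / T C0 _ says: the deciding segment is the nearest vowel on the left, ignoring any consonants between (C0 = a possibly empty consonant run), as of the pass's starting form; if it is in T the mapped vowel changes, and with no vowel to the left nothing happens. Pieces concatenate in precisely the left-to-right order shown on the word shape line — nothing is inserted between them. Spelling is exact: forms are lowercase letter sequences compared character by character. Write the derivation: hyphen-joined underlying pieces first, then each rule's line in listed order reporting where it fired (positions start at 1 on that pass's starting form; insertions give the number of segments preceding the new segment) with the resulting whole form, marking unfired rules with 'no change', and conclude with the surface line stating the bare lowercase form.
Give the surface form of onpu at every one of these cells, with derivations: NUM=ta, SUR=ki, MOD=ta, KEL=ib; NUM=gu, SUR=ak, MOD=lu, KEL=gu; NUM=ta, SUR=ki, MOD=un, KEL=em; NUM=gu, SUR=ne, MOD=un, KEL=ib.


cell NUM=ta, SUR=ki, MOD=ta, KEL=ib:
underlying: onpu-un-fuk-ve-gu
1. e -> o, i -> u / B C0 _: fires at position(s) 11: onpuunfukvogu
2. k -> g, p -> b, s -> z, t -> d / _ Z: fires at position(s) 9: onpuunfugvogu
3. f -> v, p -> b / _ Z: no change
surface: onpuunfugvogu

cell NUM=gu, SUR=ak, MOD=lu, KEL=gu:
underlying: onpu-umu-uko-a-ip
1. e -> o, i -> u / B C0 _: fires at position(s) 12: onpuumuukoaup
2. k -> g, p -> b, s -> z, t -> d / _ Z: no change
3. f -> v, p -> b / _ Z: no change
surface: onpuumuukoaup

cell NUM=ta, SUR=ki, MOD=un, KEL=em:
underlying: onpu-un-f-ap-gu
1. e -> o, i -> u / B C0 _: no change
2. k -> g, p -> b, s -> z, t -> d / _ Z: fires at position(s) 9: onpuunfabgu
3. f -> v, p -> b / _ Z: no change
surface: onpuunfabgu

cell NUM=gu, SUR=ne, MOD=un, KEL=ib:
underlying: onpu-umu-f-ve-i
1. e -> o, i -> u / B C0 _: fires at position(s) 10: onpuumufvoi
2. k -> g, p -> b, s -> z, t -> d / _ Z: no change
3. f -> v, p -> b / _ Z: fires at position(s) 8: onpuumuvvoi
surface: onpuumuvvoi


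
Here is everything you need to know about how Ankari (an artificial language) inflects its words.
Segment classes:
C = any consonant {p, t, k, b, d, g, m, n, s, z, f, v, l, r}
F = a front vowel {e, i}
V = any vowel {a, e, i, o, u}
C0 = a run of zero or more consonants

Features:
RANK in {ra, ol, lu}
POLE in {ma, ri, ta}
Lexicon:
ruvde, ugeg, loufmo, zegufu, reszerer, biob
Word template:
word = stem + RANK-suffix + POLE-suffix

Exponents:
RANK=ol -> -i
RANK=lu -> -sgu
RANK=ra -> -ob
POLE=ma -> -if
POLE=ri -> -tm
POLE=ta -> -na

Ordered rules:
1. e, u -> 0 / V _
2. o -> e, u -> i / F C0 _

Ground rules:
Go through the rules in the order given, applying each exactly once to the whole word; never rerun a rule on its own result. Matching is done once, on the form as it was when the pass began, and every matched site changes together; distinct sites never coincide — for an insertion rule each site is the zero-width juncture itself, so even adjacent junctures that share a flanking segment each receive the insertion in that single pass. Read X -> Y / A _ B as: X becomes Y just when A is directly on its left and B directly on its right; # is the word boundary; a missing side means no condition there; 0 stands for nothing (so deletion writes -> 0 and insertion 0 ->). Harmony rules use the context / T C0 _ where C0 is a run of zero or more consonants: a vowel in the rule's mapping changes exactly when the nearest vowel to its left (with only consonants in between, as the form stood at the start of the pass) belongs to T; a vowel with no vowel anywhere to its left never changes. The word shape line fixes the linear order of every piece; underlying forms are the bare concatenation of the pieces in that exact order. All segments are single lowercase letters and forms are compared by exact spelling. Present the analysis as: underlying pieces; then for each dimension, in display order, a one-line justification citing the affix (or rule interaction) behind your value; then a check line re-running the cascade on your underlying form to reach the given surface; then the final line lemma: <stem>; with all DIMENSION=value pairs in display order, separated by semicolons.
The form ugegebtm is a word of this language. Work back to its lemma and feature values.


underlying: ugeg-ob-tm
RANK=ra - signalled by the affix -ob
POLE=ri - signalled by the affix -tm
check: ugegobtm -> ugegobtm -> ugegebtm
lemma: ugeg; RANK=ra; POLE=ri
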